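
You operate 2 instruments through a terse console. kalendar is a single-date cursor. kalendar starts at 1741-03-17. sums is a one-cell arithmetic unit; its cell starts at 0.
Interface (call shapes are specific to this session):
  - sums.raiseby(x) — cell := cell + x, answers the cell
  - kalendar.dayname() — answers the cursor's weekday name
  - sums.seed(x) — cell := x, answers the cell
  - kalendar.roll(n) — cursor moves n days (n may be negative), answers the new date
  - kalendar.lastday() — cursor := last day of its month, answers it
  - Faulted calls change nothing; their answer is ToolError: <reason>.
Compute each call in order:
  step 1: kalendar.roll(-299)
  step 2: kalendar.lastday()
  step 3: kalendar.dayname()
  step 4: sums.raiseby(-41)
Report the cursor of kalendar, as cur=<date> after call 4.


-- kalendar.roll(n: -299) ~> 1740-05-22
-- kalendar.lastday() ~> 1740-05-31
-- kalendar.dayname() ~> Tuesday
-- sums.raiseby(x: -41) ~> -41

Answer: cur=1740-05-31


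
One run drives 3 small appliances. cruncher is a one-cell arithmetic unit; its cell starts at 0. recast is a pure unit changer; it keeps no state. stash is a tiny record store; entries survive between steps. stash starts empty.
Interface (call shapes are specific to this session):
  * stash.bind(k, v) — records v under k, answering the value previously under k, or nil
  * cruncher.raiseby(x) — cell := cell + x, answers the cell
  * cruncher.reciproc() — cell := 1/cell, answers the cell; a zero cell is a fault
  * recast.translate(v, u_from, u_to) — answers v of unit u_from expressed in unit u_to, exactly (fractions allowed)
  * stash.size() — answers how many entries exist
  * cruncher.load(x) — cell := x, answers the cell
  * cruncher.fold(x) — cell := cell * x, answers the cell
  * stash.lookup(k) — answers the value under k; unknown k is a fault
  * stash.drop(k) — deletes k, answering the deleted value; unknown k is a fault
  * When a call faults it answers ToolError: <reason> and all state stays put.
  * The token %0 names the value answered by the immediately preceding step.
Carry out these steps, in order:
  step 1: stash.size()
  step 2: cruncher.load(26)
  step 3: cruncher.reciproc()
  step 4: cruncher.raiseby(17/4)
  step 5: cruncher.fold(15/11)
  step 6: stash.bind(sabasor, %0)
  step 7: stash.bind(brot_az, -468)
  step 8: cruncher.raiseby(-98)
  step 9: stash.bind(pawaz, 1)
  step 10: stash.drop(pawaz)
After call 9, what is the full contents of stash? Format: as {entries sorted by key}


Answer: {brot_az=-468, pawaz=1, sabasor=3345/572}

Derivation:
·→ size()
·← 0
·→ load(x=26)
·← 26
·→ reciproc()
·← 1/26
·→ raiseby(x=17/4)
·← 223/52
·→ fold(x=15/11)
·← 3345/572
·→ bind(k=sabasor, v=%0)
·← nil
·→ bind(k=brot_az, v=-468)
·← nil
·→ raiseby(x=-98)
·← -52711/572
·→ bind(k=pawaz, v=1)
·← nil
·→ drop(k=pawaz)
·← 1


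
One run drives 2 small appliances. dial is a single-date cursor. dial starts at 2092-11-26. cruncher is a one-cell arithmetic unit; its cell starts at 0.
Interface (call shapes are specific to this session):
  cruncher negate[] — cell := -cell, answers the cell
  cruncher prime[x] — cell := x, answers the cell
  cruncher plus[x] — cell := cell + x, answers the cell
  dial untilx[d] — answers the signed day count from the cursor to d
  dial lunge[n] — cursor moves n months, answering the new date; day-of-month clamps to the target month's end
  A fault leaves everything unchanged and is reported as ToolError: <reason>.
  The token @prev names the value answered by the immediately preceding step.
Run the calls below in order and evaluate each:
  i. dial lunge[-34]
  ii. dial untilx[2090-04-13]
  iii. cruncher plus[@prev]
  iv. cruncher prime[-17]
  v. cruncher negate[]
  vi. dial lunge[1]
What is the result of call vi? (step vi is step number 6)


Now I run dial lunge(n='-34'), → 2090-01-26.
Invoking dial untilx(d='2090-04-13'), and get 77.
Invoking cruncher plus(x='@prev'): 77.
Using cruncher prime(x='-17'), and get -17.
I call cruncher negate, — result: 17.
Calling dial lunge(n='1'), which returns 2090-02-26.

Answer: 2090-02-26


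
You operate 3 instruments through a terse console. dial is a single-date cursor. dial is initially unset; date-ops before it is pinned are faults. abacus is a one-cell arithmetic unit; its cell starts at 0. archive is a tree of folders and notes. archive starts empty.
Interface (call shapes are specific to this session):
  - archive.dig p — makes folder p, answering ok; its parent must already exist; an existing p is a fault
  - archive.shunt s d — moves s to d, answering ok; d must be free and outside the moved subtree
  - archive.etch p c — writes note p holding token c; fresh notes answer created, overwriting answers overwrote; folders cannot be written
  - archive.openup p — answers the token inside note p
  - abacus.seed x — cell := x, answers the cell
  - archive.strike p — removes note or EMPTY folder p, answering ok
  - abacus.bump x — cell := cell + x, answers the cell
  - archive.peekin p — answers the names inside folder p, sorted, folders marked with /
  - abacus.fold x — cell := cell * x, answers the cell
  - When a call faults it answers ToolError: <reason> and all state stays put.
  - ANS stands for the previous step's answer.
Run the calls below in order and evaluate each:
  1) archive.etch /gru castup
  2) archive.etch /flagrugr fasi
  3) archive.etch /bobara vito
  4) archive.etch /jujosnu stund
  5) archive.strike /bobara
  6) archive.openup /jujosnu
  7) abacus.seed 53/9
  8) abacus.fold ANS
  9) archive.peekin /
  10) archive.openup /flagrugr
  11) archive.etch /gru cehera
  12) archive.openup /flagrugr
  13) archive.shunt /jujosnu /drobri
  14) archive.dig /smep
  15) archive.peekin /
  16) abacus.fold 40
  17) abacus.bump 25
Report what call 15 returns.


Act: archive.etch[p=/gru; c=castup]
Obs: created
Act: archive.etch[p=/flagrugr; c=fasi]
Obs: created
Act: archive.etch[p=/bobara; c=vito]
Obs: created
Act: archive.etch[p=/jujosnu; c=stund]
Obs: created
Act: archive.strike[p=/bobara]
Obs: ok
Act: archive.openup[p=/jujosnu]
Obs: stund
Act: abacus.seed[x=53/9]
Obs: 53/9
Act: abacus.fold[x=ANS]
Obs: 2809/81
Act: archive.peekin[p=/]
Obs: [flagrugr, gru, jujosnu]
Act: archive.openup[p=/flagrugr]
Obs: fasi
Act: archive.etch[p=/gru; c=cehera]
Obs: overwrote
Act: archive.openup[p=/flagrugr]
Obs: fasi
Act: archive.shunt[s=/jujosnu; d=/drobri]
Obs: ok
Act: archive.dig[p=/smep]
Obs: ok
Act: archive.peekin[p=/]
Obs: [drobri, flagrugr, gru, smep/]
Act: abacus.fold[x=40]
Obs: 112360/81
Act: abacus.bump[x=25]
Obs: 114385/81

Answer: [drobri, flagrugr, gru, smep/]


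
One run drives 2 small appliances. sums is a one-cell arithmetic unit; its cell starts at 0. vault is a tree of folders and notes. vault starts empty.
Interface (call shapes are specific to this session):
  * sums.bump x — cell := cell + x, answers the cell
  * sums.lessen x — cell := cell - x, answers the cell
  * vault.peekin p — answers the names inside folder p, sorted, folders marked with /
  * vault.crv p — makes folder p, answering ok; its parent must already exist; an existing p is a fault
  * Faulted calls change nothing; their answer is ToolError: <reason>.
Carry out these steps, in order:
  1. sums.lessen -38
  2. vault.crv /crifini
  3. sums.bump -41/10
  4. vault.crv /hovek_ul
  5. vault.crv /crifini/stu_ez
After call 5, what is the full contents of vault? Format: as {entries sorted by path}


·→ sums.lessen(x→-38)
·← 38
·→ vault.crv(p→/crifini)
·← ok
·→ sums.bump(x→-41/10)
·← 339/10
·→ vault.crv(p→/hovek_ul)
·← ok
·→ vault.crv(p→/crifini/stu_ez)
·← ok

Answer: {crifini/, crifini/stu_ez/, hovek_ul/}


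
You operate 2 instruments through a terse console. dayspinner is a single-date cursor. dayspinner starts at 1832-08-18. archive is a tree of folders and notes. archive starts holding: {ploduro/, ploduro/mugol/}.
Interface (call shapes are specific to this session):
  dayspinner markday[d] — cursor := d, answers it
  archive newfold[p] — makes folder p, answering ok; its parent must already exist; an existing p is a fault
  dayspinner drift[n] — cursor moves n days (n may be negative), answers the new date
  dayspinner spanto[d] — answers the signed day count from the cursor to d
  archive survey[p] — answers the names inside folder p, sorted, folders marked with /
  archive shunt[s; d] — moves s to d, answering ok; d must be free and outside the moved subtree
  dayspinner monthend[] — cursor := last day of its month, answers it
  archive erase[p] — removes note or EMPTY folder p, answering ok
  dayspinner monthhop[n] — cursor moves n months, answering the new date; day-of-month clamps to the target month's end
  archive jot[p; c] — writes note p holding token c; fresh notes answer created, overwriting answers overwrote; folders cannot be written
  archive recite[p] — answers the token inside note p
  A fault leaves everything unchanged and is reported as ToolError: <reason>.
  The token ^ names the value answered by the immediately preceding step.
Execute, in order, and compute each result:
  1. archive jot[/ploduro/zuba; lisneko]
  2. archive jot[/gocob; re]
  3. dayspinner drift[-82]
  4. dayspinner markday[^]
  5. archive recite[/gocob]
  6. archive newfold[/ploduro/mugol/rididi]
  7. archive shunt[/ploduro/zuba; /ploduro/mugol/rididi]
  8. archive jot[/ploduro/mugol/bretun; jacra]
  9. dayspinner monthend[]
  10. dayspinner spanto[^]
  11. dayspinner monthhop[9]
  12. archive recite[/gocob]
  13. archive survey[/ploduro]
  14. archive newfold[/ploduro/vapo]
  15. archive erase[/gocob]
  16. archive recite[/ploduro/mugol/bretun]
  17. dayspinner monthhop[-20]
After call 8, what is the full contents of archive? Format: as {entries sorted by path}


Answer: {gocob=re, ploduro/, ploduro/mugol/, ploduro/mugol/bretun=jacra, ploduro/mugol/rididi/, ploduro/zuba=lisneko}

Derivation:
$ archive jot p: /ploduro/zuba c: lisneko
[out] created
$ archive jot p: /gocob c: re
[out] created
$ dayspinner drift n: -82
[out] 1832-05-28
$ dayspinner markday d: ^
[out] 1832-05-28
$ archive recite p: /gocob
[out] re
$ archive newfold p: /ploduro/mugol/rididi
[out] ok
$ archive shunt s: /ploduro/zuba d: /ploduro/mugol/rididi
[out] ToolError: exists
$ archive jot p: /ploduro/mugol/bretun c: jacra
[out] created
$ dayspinner monthend
[out] 1832-05-31
$ dayspinner spanto d: ^
[out] 0
$ dayspinner monthhop n: 9
[out] 1833-02-28
$ archive recite p: /gocob
[out] re
$ archive survey p: /ploduro
[out] [mugol/, zuba]
$ archive newfold p: /ploduro/vapo
[out] ok
$ archive erase p: /gocob
[out] ok
$ archive recite p: /ploduro/mugol/bretun
[out] jacra
$ dayspinner monthhop n: -20
[out] 1831-06-28


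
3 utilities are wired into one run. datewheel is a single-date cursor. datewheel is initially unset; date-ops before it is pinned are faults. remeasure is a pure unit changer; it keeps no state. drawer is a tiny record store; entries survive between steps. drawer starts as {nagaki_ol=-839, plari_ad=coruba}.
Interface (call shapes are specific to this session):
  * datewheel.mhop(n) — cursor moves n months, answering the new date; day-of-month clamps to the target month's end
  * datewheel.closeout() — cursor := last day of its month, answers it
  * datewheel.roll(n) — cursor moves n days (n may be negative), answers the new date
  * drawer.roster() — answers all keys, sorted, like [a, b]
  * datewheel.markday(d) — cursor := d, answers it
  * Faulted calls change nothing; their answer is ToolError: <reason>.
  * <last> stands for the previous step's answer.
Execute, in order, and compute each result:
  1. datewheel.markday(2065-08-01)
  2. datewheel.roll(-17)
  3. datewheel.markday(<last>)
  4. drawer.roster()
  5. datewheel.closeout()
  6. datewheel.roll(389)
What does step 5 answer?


==> datewheel.markday(d='2065-08-01')
<== 2065-08-01
==> datewheel.roll(n='-17')
<== 2065-07-15
==> datewheel.markday(d='<last>')
<== 2065-07-15
==> drawer.roster()
<== [nagaki_ol, plari_ad]
==> datewheel.closeout()
<== 2065-07-31
==> datewheel.roll(n='389')
<== 2066-08-24

Answer: 2065-07-31


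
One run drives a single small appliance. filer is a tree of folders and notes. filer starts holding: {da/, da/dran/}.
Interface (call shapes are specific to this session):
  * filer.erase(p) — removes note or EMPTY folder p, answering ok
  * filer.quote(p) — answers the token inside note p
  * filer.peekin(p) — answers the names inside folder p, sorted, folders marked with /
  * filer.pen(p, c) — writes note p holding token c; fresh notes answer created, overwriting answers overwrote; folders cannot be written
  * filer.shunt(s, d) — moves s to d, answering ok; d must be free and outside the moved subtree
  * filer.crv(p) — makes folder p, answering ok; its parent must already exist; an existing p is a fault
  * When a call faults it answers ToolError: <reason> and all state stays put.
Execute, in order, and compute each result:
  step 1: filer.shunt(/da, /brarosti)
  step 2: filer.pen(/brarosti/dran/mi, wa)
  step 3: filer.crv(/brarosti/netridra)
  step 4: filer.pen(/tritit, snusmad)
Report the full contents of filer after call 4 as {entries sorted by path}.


Answer: {brarosti/, brarosti/dran/, brarosti/dran/mi=wa, brarosti/netridra/, tritit=snusmad}

Derivation:
! 1. filer.shunt(s=/da, d=/brarosti) -> ok
! 2. filer.pen(p=/brarosti/dran/mi, c=wa) -> created
! 3. filer.crv(p=/brarosti/netridra) -> ok
! 4. filer.pen(p=/tritit, c=snusmad) -> created


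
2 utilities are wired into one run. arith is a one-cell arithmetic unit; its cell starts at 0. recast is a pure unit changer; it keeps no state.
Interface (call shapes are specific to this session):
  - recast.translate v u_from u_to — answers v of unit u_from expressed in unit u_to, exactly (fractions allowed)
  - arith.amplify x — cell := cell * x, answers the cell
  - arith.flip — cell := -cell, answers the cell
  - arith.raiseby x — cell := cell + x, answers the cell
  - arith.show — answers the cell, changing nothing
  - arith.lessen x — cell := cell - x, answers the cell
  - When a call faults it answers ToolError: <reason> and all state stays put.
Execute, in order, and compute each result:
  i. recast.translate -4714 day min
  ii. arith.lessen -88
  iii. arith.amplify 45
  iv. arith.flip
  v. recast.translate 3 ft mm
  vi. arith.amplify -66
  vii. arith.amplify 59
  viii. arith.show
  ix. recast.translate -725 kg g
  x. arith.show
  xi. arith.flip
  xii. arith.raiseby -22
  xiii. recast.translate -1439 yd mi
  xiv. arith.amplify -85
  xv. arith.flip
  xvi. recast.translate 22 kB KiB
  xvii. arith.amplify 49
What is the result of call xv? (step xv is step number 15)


[in] recast.translate v: -4714 u_from: day u_to: min
= -6788160
[in] arith.lessen x: -88
= 88
[in] arith.amplify x: 45
= 3960
[in] arith.flip
= -3960
[in] recast.translate v: 3 u_from: ft u_to: mm
= 4572/5
[in] arith.amplify x: -66
= 261360
[in] arith.amplify x: 59
= 15420240
[in] arith.show
= 15420240
[in] recast.translate v: -725 u_from: kg u_to: g
= -725000
[in] arith.show
= 15420240
[in] arith.flip
= -15420240
[in] arith.raiseby x: -22
= -15420262
[in] recast.translate v: -1439 u_from: yd u_to: mi
= -1439/1760
[in] arith.amplify x: -85
= 1310722270
[in] arith.flip
= -1310722270
[in] recast.translate v: 22 u_from: kB u_to: KiB
= 1375/64
[in] arith.amplify x: 49
= -64225391230

Answer: -1310722270


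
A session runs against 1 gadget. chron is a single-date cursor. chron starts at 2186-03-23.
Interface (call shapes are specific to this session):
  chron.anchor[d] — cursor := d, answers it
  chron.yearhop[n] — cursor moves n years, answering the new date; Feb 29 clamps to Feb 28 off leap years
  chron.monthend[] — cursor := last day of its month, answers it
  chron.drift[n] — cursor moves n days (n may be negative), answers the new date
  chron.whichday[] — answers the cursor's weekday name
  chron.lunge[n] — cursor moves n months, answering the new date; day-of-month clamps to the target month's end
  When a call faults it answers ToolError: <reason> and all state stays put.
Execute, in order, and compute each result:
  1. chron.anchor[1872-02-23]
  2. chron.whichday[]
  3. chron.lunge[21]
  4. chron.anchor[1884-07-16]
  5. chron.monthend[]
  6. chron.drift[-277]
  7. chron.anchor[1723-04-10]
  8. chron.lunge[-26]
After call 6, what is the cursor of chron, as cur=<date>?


CALL chron.anchor[d: 1872-02-23]
RET  1872-02-23
CALL chron.whichday[]
RET  Friday
CALL chron.lunge[n: 21]
RET  1873-11-23
CALL chron.anchor[d: 1884-07-16]
RET  1884-07-16
CALL chron.monthend[]
RET  1884-07-31
CALL chron.drift[n: -277]
RET  1883-10-28
CALL chron.anchor[d: 1723-04-10]
RET  1723-04-10
CALL chron.lunge[n: -26]
RET  1721-02-10

Answer: cur=1883-10-28


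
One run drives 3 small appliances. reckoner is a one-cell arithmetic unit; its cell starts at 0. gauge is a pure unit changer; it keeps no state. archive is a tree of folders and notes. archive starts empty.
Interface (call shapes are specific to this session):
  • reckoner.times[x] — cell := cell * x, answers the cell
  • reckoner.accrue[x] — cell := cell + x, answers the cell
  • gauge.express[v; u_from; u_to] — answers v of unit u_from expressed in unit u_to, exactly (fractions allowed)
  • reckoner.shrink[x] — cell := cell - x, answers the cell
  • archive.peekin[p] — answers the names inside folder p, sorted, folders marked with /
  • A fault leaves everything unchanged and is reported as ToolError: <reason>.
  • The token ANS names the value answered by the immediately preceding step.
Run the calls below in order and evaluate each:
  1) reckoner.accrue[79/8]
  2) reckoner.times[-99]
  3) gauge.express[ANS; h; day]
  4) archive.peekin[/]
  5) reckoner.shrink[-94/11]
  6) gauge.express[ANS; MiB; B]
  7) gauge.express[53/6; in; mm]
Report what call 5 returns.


[in] reckoner.accrue x=79/8
[out] 79/8
[in] reckoner.times x=-99
[out] -7821/8
[in] gauge.express v=ANS u_from=h u_to=day
[out] -2607/64
[in] archive.peekin p=/
[out] []
[in] reckoner.shrink x=-94/11
[out] -85279/88
[in] gauge.express v=ANS u_from=MiB u_to=B
[out] -11177689088/11
[in] gauge.express v=53/6 u_from=in u_to=mm
[out] 6731/30

Answer: -85279/88


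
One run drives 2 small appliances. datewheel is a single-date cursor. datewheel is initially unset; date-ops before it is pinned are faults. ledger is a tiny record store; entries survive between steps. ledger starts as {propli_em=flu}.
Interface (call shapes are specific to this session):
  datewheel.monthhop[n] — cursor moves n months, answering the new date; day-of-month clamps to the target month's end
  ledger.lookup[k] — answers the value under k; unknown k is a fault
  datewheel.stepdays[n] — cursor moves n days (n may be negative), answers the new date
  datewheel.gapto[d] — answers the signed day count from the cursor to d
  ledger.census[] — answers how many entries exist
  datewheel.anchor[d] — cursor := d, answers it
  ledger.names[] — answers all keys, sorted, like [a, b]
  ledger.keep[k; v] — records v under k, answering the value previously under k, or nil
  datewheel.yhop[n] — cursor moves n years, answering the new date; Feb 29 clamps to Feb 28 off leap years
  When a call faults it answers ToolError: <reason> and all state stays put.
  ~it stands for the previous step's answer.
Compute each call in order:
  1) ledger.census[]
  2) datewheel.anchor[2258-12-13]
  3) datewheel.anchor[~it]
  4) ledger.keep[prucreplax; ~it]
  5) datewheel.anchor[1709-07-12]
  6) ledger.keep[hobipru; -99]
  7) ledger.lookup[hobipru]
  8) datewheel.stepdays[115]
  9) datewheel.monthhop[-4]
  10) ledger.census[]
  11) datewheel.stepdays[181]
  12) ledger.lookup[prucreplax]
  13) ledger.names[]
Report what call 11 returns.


Then ledger.census, and see 1.
I invoke datewheel.anchor using d=2258-12-13, and see 2258-12-13.
Invoking datewheel.anchor using d=~it: 2258-12-13.
Now I run ledger.keep using k=prucreplax, v=~it: nil.
Using datewheel.anchor using d=1709-07-12, giving 1709-07-12.
I use ledger.keep using k=hobipru, v=-99, — result: nil.
Calling ledger.lookup using k=hobipru, which returns -99.
Then datewheel.stepdays using n=115, and get 1709-11-04.
Next I call datewheel.monthhop using n=-4, giving 1709-07-04.
I call ledger.census, giving 3.
I invoke datewheel.stepdays using n=181, and observe 1710-01-01.
Using ledger.lookup using k=prucreplax, yielding 2258-12-13.
Then ledger.names, and observe [hobipru, propli_em, prucreplax].

Answer: 1710-01-01


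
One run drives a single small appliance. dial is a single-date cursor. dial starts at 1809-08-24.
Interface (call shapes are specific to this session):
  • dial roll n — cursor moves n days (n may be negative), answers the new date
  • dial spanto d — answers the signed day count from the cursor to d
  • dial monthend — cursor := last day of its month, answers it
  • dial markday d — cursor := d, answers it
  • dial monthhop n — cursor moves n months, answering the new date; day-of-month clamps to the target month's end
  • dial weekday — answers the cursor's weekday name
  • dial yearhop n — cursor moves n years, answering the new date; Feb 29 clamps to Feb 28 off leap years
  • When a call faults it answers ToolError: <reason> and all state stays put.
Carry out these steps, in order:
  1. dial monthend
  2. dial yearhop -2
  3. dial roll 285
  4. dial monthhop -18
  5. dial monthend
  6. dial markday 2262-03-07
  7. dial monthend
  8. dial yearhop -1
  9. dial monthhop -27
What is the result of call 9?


Answer: 2258-12-31

Derivation:
Now I run dial monthend(), — result: 1809-08-31.
Next I call dial yearhop with -2, → 1807-08-31.
Calling dial roll with 285, and observe 1808-06-11.
Next I call dial monthhop with -18, giving 1806-12-11.
Next I call dial monthend(), and get 1806-12-31.
Invoking dial markday with 2262-03-07, and see 2262-03-07.
Using dial monthend, — result: 2262-03-31.
I invoke dial yearhop with -1, which returns 2261-03-31.
Now I run dial monthhop with -27, giving 2258-12-31.


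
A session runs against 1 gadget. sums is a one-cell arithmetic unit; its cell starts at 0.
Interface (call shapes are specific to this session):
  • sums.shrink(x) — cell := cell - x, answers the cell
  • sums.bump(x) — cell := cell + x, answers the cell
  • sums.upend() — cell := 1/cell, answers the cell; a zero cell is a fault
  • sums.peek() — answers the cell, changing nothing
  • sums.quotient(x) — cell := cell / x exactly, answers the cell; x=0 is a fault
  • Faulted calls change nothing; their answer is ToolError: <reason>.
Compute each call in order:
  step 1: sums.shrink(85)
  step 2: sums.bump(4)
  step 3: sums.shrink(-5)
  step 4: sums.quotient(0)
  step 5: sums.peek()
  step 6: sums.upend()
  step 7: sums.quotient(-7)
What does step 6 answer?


CALL sums.shrink[x: 85]
RET  -85
CALL sums.bump[x: 4]
RET  -81
CALL sums.shrink[x: -5]
RET  -76
CALL sums.quotient[x: 0]
RET  ToolError: division by zero
CALL sums.peek[]
RET  -76
CALL sums.upend[]
RET  -1/76
CALL sums.quotient[x: -7]
RET  1/532

Answer: -1/76


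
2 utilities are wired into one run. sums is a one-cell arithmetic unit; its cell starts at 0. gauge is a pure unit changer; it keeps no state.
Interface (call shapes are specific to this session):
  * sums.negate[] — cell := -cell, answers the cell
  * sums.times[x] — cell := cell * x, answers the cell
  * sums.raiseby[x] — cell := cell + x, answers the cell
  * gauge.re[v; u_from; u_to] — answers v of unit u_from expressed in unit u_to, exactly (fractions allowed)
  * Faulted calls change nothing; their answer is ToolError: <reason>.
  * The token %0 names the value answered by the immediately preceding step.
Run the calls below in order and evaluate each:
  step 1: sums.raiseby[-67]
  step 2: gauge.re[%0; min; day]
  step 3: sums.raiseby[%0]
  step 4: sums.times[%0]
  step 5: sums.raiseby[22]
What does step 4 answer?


-- sums.raiseby(x→-67) => -67
-- gauge.re(v→%0, u_from→min, u_to→day) => -67/1440
-- sums.raiseby(x→%0) => -96547/1440
-- sums.times(x→%0) => 9321323209/2073600
-- sums.raiseby(x→22) => 9366942409/2073600

Answer: 9321323209/2073600


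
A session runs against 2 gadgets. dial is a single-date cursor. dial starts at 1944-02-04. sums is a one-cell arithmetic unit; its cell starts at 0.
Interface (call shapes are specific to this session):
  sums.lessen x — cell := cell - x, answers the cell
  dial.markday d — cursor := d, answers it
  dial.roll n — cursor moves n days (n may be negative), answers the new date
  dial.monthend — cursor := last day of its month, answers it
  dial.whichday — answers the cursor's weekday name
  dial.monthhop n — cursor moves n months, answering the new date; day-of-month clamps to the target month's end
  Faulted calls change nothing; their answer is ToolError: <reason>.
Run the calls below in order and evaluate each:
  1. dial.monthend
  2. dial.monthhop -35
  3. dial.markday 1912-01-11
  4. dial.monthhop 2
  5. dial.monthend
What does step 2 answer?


! 1. dial.monthend() ~> 1944-02-29
! 2. dial.monthhop(n→-35) ~> 1941-03-29
! 3. dial.markday(d→1912-01-11) ~> 1912-01-11
! 4. dial.monthhop(n→2) ~> 1912-03-11
! 5. dial.monthend() ~> 1912-03-31

Answer: 1941-03-29


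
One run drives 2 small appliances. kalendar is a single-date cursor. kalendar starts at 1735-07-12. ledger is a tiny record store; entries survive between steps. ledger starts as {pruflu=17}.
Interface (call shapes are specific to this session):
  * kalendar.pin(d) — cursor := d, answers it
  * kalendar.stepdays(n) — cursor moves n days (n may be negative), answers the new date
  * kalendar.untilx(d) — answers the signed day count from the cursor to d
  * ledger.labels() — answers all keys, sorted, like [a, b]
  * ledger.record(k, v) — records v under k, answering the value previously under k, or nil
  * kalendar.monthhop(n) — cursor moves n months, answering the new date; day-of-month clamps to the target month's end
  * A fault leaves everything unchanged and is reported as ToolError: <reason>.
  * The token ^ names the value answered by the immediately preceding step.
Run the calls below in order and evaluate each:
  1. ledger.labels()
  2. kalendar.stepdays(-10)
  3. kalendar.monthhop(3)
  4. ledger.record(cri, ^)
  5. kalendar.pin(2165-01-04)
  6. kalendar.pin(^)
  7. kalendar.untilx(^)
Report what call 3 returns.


// 1. ledger.labels() ~> [pruflu]
// 2. kalendar.stepdays(n=-10) ~> 1735-07-02
// 3. kalendar.monthhop(n=3) ~> 1735-10-02
// 4. ledger.record(k=cri, v=^) ~> nil
// 5. kalendar.pin(d=2165-01-04) ~> 2165-01-04
// 6. kalendar.pin(d=^) ~> 2165-01-04
// 7. kalendar.untilx(d=^) ~> 0

Answer: 1735-10-02


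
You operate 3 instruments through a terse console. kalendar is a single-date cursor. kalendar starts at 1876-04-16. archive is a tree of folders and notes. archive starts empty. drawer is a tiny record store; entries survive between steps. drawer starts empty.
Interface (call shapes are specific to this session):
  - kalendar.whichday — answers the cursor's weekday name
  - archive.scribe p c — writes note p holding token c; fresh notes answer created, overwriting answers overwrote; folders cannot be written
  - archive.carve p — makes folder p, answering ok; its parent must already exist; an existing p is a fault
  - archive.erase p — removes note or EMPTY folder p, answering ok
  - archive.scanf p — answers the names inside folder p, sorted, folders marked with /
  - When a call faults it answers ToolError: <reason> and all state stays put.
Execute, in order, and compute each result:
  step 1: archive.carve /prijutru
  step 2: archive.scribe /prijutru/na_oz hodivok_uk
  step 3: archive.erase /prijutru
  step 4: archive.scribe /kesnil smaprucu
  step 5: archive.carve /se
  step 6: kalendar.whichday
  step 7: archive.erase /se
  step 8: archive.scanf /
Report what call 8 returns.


>> archive.carve(p='/prijutru')
<< ok
>> archive.scribe(p='/prijutru/na_oz', c='hodivok_uk')
<< created
>> archive.erase(p='/prijutru')
<< ToolError: not empty
>> archive.scribe(p='/kesnil', c='smaprucu')
<< created
>> archive.carve(p='/se')
<< ok
>> kalendar.whichday()
<< Sunday
>> archive.erase(p='/se')
<< ok
>> archive.scanf(p='/')
<< [kesnil, prijutru/]

Answer: [kesnil, prijutru/]


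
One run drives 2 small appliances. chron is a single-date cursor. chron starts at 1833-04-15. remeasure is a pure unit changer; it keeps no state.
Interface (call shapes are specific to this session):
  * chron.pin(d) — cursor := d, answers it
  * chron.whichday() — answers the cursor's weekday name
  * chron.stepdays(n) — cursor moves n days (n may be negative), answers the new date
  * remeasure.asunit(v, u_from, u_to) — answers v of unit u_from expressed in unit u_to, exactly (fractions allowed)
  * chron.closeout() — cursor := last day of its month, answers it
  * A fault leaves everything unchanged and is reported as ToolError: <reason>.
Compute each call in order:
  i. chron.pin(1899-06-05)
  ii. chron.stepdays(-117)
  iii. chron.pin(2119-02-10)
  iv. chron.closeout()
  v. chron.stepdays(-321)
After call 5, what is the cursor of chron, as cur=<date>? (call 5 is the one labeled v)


Answer: cur=2118-04-13

Derivation:
# pin(1899-06-05) => 1899-06-05
# stepdays(-117) => 1899-02-08
# pin(2119-02-10) => 2119-02-10
# closeout() => 2119-02-28
# stepdays(-321) => 2118-04-13


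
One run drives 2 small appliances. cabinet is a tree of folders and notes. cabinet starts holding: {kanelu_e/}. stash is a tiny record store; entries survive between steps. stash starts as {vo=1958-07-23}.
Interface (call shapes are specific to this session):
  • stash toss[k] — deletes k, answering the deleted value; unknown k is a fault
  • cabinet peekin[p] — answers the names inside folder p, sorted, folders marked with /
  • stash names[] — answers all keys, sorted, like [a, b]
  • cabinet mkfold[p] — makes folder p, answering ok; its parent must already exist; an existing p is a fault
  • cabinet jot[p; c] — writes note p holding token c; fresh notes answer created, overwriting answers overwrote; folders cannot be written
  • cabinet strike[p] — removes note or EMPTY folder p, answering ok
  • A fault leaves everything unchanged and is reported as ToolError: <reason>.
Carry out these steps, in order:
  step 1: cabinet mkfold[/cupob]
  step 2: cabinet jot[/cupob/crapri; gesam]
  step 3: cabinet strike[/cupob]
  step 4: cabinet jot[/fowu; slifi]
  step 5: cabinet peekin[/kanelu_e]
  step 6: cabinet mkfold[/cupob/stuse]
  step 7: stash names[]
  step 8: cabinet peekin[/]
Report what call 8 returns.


Answer: [cupob/, fowu, kanelu_e/]

Derivation:
==> cabinet mkfold(p='/cupob')
<== ok
==> cabinet jot(p='/cupob/crapri', c='gesam')
<== created
==> cabinet strike(p='/cupob')
<== ToolError: not empty
==> cabinet jot(p='/fowu', c='slifi')
<== created
==> cabinet peekin(p='/kanelu_e')
<== []
==> cabinet mkfold(p='/cupob/stuse')
<== ok
==> stash names()
<== [vo]
==> cabinet peekin(p='/')
<== [cupob/, fowu, kanelu_e/]


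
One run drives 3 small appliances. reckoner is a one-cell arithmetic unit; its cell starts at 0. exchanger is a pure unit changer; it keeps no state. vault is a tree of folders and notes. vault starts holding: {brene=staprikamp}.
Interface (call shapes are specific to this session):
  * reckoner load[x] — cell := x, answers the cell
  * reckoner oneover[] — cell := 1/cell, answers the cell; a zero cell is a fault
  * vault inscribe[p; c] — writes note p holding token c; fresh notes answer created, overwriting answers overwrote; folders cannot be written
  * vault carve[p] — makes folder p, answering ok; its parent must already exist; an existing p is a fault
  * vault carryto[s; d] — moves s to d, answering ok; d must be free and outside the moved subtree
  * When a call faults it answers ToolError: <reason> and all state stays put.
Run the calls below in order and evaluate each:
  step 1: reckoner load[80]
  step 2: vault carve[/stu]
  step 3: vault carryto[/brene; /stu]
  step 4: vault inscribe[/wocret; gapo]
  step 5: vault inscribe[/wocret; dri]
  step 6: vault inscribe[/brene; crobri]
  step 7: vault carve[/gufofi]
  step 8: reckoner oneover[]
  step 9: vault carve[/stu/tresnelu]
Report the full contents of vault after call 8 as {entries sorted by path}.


Answer: {brene=crobri, gufofi/, stu/, wocret=dri}

Derivation:
! 1. reckoner load(80) ~> 80
! 2. vault carve(/stu) ~> ok
! 3. vault carryto(/brene, /stu) ~> ToolError: exists
! 4. vault inscribe(/wocret, gapo) ~> created
! 5. vault inscribe(/wocret, dri) ~> overwrote
! 6. vault inscribe(/brene, crobri) ~> overwrote
! 7. vault carve(/gufofi) ~> ok
! 8. reckoner oneover() ~> 1/80
! 9. vault carve(/stu/tresnelu) ~> ok


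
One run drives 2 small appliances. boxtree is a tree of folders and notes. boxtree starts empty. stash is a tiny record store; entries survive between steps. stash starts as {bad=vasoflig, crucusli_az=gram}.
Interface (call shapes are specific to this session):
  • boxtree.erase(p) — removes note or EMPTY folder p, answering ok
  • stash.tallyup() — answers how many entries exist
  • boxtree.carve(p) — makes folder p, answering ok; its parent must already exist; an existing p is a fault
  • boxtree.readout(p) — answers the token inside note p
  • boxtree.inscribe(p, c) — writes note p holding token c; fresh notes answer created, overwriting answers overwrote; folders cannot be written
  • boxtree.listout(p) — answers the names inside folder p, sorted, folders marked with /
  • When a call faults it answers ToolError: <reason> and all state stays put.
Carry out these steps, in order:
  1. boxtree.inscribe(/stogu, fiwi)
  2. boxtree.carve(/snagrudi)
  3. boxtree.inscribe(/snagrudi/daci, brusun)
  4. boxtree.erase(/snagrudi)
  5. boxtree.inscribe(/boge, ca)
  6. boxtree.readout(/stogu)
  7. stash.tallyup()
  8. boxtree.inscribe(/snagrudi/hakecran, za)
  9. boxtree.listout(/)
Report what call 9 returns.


Answer: [boge, snagrudi/, stogu]

Derivation:
% 1. inscribe(p: /stogu, c: fiwi) == created
% 2. carve(p: /snagrudi) == ok
% 3. inscribe(p: /snagrudi/daci, c: brusun) == created
% 4. erase(p: /snagrudi) == ToolError: not empty
% 5. inscribe(p: /boge, c: ca) == created
% 6. readout(p: /stogu) == fiwi
% 7. tallyup() == 2
% 8. inscribe(p: /snagrudi/hakecran, c: za) == created
% 9. listout(p: /) == [boge, snagrudi/, stogu]


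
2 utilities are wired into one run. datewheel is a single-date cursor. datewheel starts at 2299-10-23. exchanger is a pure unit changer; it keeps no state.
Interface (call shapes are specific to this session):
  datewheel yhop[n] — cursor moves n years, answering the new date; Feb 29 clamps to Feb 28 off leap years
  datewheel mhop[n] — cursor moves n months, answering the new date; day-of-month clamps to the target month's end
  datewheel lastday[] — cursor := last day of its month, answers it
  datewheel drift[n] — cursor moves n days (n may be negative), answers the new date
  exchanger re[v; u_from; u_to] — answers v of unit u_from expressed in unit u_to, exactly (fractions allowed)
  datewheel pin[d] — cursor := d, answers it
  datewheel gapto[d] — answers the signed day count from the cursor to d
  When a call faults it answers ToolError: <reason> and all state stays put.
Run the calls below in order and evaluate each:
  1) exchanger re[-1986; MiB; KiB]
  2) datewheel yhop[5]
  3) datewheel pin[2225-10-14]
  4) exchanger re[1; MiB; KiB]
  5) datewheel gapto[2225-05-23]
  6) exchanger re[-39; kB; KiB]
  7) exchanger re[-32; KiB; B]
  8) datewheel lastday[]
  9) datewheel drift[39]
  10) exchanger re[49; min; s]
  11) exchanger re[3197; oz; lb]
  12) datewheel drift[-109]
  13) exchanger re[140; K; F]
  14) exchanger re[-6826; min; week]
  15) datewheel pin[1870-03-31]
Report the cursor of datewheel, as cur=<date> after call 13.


I invoke exchanger re on v→-1986, u_from→MiB, u_to→KiB, which returns -2033664.
Invoking datewheel yhop on n→5, → 2304-10-23.
I try datewheel pin on d→2225-10-14, → 2225-10-14.
I call exchanger re on v→1, u_from→MiB, u_to→KiB, → 1024.
I invoke datewheel gapto on d→2225-05-23, — result: -144.
Now I run exchanger re on v→-39, u_from→kB, u_to→KiB, and observe -4875/128.
I call exchanger re on v→-32, u_from→KiB, u_to→B, and observe -32768.
I try datewheel lastday(), giving 2225-10-31.
I invoke datewheel drift on n→39, → 2225-12-09.
I invoke exchanger re on v→49, u_from→min, u_to→s, yielding 2940.
Next I call exchanger re on v→3197, u_from→oz, u_to→lb, which returns 3197/16.
I run datewheel drift on n→-109, → 2225-08-22.
I use exchanger re on v→140, u_from→K, u_to→F, giving -20767/100.
Calling exchanger re on v→-6826, u_from→min, u_to→week, — result: -3413/5040.
Invoking datewheel pin on d→1870-03-31, and observe 1870-03-31.

Answer: cur=2225-08-22


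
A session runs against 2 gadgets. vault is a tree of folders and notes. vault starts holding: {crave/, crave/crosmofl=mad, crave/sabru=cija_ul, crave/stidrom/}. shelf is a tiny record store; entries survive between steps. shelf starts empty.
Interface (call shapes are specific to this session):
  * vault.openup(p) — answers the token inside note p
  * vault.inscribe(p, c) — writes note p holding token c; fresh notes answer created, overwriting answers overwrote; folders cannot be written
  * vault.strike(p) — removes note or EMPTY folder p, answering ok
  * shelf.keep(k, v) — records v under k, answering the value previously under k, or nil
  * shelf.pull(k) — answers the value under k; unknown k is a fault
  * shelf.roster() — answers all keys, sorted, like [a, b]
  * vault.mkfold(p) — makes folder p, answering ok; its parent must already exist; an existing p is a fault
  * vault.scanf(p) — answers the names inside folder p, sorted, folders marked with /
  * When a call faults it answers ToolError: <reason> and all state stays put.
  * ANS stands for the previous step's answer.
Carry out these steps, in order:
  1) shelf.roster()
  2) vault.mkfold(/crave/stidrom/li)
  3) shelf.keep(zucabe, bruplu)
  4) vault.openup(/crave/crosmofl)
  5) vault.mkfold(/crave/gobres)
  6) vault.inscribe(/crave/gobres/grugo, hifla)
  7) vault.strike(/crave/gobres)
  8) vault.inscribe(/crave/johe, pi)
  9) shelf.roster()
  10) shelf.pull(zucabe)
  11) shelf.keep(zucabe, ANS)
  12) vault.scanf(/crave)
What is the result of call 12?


==> roster()
<== []
==> mkfold(p: /crave/stidrom/li)
<== ok
==> keep(k: zucabe, v: bruplu)
<== nil
==> openup(p: /crave/crosmofl)
<== mad
==> mkfold(p: /crave/gobres)
<== ok
==> inscribe(p: /crave/gobres/grugo, c: hifla)
<== created
==> strike(p: /crave/gobres)
<== ToolError: not empty
==> inscribe(p: /crave/johe, c: pi)
<== created
==> roster()
<== [zucabe]
==> pull(k: zucabe)
<== bruplu
==> keep(k: zucabe, v: ANS)
<== bruplu
==> scanf(p: /crave)
<== [crosmofl, gobres/, johe, sabru, stidrom/]

Answer: [crosmofl, gobres/, johe, sabru, stidrom/]


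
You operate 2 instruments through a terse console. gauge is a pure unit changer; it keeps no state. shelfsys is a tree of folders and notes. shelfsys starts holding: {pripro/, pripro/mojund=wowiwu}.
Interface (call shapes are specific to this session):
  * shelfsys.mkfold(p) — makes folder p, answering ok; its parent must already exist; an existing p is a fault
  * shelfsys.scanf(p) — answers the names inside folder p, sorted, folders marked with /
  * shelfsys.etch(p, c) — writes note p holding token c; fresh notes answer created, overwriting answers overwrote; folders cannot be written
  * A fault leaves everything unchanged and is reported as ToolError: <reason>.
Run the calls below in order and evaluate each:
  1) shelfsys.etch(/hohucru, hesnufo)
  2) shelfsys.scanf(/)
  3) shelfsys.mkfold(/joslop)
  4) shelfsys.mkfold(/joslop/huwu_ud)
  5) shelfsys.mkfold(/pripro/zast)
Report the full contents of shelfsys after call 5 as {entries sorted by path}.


% shelfsys.etch p='/hohucru' c='hesnufo'
:: created
% shelfsys.scanf p='/'
:: [hohucru, pripro/]
% shelfsys.mkfold p='/joslop'
:: ok
% shelfsys.mkfold p='/joslop/huwu_ud'
:: ok
% shelfsys.mkfold p='/pripro/zast'
:: ok

Answer: {hohucru=hesnufo, joslop/, joslop/huwu_ud/, pripro/, pripro/mojund=wowiwu, pripro/zast/}
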